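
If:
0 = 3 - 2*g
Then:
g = 3/2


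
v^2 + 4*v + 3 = (v + 1)*(v + 3)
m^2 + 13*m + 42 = (m + 6)*(m + 7)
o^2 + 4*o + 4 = (o + 2)^2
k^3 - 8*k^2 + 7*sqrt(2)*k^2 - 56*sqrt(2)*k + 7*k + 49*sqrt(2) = (k - 7)*(k - 1)*(k + 7*sqrt(2))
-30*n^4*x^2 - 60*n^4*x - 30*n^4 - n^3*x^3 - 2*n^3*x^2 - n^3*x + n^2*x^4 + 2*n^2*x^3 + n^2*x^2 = (-6*n + x)*(5*n + x)*(n*x + n)^2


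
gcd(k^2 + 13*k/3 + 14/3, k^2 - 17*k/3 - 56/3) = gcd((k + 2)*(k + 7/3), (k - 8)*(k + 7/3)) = k + 7/3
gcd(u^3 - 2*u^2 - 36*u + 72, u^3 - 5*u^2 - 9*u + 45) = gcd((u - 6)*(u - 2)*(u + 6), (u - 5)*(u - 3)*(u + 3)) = 1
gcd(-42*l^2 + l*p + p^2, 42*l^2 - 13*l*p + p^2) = -6*l + p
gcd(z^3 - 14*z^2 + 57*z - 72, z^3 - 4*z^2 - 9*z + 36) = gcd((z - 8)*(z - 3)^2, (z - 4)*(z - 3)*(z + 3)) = z - 3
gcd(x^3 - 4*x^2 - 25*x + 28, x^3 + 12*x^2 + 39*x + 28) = x + 4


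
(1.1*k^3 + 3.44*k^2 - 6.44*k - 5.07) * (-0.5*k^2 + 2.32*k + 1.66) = -0.55*k^5 + 0.832*k^4 + 13.0268*k^3 - 6.6954*k^2 - 22.4528*k - 8.4162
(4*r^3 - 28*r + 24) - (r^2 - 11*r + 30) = 4*r^3 - r^2 - 17*r - 6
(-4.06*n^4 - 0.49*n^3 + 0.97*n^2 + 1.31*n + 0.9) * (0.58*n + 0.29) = -2.3548*n^5 - 1.4616*n^4 + 0.4205*n^3 + 1.0411*n^2 + 0.9019*n + 0.261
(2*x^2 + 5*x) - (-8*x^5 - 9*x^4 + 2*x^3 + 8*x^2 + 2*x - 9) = 8*x^5 + 9*x^4 - 2*x^3 - 6*x^2 + 3*x + 9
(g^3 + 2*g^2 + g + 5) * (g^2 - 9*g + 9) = g^5 - 7*g^4 - 8*g^3 + 14*g^2 - 36*g + 45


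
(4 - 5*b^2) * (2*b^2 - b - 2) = -10*b^4 + 5*b^3 + 18*b^2 - 4*b - 8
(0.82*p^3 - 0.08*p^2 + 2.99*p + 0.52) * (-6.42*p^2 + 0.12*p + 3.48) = -5.2644*p^5 + 0.612*p^4 - 16.3518*p^3 - 3.258*p^2 + 10.4676*p + 1.8096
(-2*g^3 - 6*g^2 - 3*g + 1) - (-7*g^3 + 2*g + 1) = 5*g^3 - 6*g^2 - 5*g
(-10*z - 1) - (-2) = 1 - 10*z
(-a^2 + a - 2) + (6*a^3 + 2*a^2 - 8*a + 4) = 6*a^3 + a^2 - 7*a + 2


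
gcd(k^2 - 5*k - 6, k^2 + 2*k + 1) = k + 1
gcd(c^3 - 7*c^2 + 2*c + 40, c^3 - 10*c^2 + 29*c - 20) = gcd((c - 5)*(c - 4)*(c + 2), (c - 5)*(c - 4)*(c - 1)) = c^2 - 9*c + 20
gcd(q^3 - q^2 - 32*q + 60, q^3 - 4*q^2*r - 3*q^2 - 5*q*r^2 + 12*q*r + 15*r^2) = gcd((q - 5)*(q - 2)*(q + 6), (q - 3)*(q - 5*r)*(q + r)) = 1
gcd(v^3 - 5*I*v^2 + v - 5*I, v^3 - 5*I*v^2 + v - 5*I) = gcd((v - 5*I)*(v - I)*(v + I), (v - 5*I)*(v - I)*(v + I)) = v^3 - 5*I*v^2 + v - 5*I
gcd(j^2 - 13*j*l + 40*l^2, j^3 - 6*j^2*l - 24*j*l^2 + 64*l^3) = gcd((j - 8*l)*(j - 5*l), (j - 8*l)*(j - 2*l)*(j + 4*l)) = j - 8*l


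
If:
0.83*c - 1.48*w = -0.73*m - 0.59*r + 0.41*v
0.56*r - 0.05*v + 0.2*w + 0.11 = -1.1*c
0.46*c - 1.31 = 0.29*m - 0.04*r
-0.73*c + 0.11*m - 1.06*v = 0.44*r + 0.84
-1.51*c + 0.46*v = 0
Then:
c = -0.46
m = -5.08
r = 1.24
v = -1.51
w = -1.85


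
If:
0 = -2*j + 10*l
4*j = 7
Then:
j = 7/4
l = 7/20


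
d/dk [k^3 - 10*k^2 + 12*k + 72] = 3*k^2 - 20*k + 12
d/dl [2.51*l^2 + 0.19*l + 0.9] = 5.02*l + 0.19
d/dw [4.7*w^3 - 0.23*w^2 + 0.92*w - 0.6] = 14.1*w^2 - 0.46*w + 0.92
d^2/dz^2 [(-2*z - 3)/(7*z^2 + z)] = 2*(-98*z^3 - 441*z^2 - 63*z - 3)/(z^3*(343*z^3 + 147*z^2 + 21*z + 1))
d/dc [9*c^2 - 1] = 18*c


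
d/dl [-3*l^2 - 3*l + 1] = -6*l - 3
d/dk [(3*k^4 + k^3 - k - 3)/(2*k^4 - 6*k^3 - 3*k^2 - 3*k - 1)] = 2*(-10*k^6 - 9*k^5 - 12*k^4 - 3*k^3 - 30*k^2 - 9*k - 4)/(4*k^8 - 24*k^7 + 24*k^6 + 24*k^5 + 41*k^4 + 30*k^3 + 15*k^2 + 6*k + 1)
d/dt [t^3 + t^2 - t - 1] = 3*t^2 + 2*t - 1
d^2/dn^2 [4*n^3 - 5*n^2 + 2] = 24*n - 10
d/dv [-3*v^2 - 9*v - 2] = -6*v - 9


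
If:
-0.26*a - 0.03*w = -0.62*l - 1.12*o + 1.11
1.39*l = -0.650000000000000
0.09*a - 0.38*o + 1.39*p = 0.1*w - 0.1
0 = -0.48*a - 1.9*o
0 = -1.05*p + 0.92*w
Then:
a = -2.60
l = -0.47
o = 0.66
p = 0.30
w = 0.34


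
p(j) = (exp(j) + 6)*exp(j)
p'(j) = (exp(j) + 6)*exp(j) + exp(2*j) = 2*(exp(j) + 3)*exp(j)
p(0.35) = 10.53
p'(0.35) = 12.54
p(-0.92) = 2.55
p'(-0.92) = 2.71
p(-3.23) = 0.24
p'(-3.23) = 0.24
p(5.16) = 31378.24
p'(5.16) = 61711.50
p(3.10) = 625.94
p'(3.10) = 1118.69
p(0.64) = 14.98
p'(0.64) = 18.57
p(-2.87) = 0.34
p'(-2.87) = 0.35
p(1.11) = 27.41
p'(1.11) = 36.62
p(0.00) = 7.00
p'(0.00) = 8.00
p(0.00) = 7.00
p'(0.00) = 8.00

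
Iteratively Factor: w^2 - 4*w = (w)*(w - 4)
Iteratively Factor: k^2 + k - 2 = (k + 2)*(k - 1)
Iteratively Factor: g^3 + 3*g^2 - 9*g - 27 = (g + 3)*(g^2 - 9) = (g - 3)*(g + 3)*(g + 3)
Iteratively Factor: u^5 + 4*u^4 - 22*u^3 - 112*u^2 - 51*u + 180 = (u + 3)*(u^4 + u^3 - 25*u^2 - 37*u + 60) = (u + 3)*(u + 4)*(u^3 - 3*u^2 - 13*u + 15) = (u - 1)*(u + 3)*(u + 4)*(u^2 - 2*u - 15) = (u - 5)*(u - 1)*(u + 3)*(u + 4)*(u + 3)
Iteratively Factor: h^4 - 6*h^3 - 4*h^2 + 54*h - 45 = (h - 5)*(h^3 - h^2 - 9*h + 9) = (h - 5)*(h - 3)*(h^2 + 2*h - 3) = (h - 5)*(h - 3)*(h - 1)*(h + 3)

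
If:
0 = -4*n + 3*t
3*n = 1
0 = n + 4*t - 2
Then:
No Solution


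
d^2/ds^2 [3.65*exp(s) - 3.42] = 3.65*exp(s)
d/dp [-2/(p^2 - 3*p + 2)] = 2*(2*p - 3)/(p^2 - 3*p + 2)^2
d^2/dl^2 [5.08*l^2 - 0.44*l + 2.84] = 10.1600000000000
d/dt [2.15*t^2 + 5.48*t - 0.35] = 4.3*t + 5.48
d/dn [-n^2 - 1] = -2*n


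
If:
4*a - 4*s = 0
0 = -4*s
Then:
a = 0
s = 0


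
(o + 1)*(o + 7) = o^2 + 8*o + 7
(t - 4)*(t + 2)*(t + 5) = t^3 + 3*t^2 - 18*t - 40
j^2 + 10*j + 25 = (j + 5)^2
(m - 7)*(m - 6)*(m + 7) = m^3 - 6*m^2 - 49*m + 294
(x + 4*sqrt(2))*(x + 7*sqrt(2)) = x^2 + 11*sqrt(2)*x + 56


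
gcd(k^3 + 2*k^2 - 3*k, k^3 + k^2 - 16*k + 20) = 1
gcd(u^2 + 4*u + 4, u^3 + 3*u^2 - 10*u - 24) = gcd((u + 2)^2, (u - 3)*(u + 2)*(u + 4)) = u + 2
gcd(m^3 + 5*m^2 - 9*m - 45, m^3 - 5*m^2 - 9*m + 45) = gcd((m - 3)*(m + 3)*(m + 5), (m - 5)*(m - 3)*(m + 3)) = m^2 - 9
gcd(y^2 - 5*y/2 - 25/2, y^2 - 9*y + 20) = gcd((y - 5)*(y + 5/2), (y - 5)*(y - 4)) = y - 5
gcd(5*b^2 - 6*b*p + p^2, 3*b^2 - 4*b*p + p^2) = -b + p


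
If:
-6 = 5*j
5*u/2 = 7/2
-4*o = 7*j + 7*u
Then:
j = -6/5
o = -7/20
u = 7/5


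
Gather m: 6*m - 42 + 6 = 6*m - 36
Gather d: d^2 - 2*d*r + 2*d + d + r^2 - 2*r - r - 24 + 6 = d^2 + d*(3 - 2*r) + r^2 - 3*r - 18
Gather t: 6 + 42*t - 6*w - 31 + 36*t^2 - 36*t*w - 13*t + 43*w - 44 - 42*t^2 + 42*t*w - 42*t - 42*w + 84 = -6*t^2 + t*(6*w - 13) - 5*w + 15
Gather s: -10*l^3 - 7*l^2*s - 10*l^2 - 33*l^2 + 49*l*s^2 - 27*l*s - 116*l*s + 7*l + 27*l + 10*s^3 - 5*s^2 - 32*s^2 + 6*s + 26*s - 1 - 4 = -10*l^3 - 43*l^2 + 34*l + 10*s^3 + s^2*(49*l - 37) + s*(-7*l^2 - 143*l + 32) - 5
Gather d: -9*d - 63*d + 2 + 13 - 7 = 8 - 72*d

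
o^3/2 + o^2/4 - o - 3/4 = (o/2 + 1/2)*(o - 3/2)*(o + 1)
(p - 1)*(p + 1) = p^2 - 1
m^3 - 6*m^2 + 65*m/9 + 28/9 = (m - 4)*(m - 7/3)*(m + 1/3)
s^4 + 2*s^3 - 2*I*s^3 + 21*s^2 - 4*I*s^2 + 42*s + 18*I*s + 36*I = (s + 2)*(s - 6*I)*(s + I)*(s + 3*I)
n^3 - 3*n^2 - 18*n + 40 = (n - 5)*(n - 2)*(n + 4)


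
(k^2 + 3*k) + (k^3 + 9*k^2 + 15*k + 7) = k^3 + 10*k^2 + 18*k + 7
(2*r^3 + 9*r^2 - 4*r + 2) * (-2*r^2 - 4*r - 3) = -4*r^5 - 26*r^4 - 34*r^3 - 15*r^2 + 4*r - 6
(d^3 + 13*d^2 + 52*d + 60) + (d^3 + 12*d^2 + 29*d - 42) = 2*d^3 + 25*d^2 + 81*d + 18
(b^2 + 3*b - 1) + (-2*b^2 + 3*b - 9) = -b^2 + 6*b - 10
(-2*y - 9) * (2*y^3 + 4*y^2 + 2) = -4*y^4 - 26*y^3 - 36*y^2 - 4*y - 18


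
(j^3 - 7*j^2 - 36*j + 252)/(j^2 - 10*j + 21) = (j^2 - 36)/(j - 3)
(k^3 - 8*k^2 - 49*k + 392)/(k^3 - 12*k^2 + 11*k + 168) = (k + 7)/(k + 3)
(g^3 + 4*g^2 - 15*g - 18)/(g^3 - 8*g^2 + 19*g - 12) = (g^2 + 7*g + 6)/(g^2 - 5*g + 4)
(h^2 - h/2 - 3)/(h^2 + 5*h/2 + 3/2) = (h - 2)/(h + 1)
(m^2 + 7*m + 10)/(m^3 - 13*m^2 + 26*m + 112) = (m + 5)/(m^2 - 15*m + 56)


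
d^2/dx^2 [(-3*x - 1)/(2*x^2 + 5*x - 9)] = 2*(-(3*x + 1)*(4*x + 5)^2 + (18*x + 17)*(2*x^2 + 5*x - 9))/(2*x^2 + 5*x - 9)^3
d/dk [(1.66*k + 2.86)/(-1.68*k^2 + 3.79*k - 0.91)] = (2.7888*k^2 + 9.6096*k - 12.35)/(2.8224*k^4 - 12.7344*k^3 + 17.4217*k^2 - 6.8978*k + 0.8281)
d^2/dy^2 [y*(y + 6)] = 2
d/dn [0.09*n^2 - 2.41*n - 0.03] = 0.18*n - 2.41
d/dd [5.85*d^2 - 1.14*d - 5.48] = 11.7*d - 1.14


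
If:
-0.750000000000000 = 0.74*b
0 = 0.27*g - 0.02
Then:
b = -1.01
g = 0.07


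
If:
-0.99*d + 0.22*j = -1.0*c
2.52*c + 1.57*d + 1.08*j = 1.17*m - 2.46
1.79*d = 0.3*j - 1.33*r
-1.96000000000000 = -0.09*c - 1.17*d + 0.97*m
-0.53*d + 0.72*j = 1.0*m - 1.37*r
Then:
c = 0.24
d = -0.84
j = -4.87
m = -3.02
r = 0.03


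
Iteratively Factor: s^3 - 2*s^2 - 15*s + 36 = (s - 3)*(s^2 + s - 12) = (s - 3)^2*(s + 4)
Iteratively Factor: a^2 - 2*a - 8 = (a + 2)*(a - 4)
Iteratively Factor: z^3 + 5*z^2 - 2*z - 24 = (z - 2)*(z^2 + 7*z + 12) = (z - 2)*(z + 4)*(z + 3)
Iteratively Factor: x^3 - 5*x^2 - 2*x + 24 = (x + 2)*(x^2 - 7*x + 12) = (x - 3)*(x + 2)*(x - 4)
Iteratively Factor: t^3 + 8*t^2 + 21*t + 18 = (t + 3)*(t^2 + 5*t + 6) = (t + 2)*(t + 3)*(t + 3)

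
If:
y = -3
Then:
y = -3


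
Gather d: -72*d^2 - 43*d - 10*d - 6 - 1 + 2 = -72*d^2 - 53*d - 5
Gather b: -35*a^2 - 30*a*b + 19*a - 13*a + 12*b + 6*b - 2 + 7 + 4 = -35*a^2 + 6*a + b*(18 - 30*a) + 9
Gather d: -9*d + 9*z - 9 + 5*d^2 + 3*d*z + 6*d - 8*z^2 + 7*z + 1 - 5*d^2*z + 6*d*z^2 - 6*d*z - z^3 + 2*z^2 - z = d^2*(5 - 5*z) + d*(6*z^2 - 3*z - 3) - z^3 - 6*z^2 + 15*z - 8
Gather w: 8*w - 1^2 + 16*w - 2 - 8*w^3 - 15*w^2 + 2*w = -8*w^3 - 15*w^2 + 26*w - 3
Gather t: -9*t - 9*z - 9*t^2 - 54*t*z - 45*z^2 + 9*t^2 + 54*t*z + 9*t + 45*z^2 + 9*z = 0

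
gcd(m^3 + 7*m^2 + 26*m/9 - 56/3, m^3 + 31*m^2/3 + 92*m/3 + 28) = m^2 + 25*m/3 + 14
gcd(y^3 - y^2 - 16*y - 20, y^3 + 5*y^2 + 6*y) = y + 2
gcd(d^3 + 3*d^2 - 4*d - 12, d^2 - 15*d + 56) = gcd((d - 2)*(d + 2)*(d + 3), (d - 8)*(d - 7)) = 1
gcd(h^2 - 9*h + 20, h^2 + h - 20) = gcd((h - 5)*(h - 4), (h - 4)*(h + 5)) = h - 4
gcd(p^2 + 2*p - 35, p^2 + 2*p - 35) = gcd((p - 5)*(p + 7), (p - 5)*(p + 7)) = p^2 + 2*p - 35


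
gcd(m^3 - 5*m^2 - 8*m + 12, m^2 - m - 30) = m - 6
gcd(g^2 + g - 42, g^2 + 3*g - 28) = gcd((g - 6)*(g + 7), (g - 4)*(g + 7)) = g + 7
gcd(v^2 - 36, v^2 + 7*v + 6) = v + 6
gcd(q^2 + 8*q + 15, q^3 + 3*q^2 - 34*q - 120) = q + 5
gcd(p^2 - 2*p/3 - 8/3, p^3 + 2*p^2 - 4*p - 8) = p - 2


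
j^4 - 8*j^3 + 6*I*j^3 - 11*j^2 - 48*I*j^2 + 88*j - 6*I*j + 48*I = (j - 8)*(j + I)*(j + 2*I)*(j + 3*I)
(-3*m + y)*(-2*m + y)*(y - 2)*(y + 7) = 6*m^2*y^2 + 30*m^2*y - 84*m^2 - 5*m*y^3 - 25*m*y^2 + 70*m*y + y^4 + 5*y^3 - 14*y^2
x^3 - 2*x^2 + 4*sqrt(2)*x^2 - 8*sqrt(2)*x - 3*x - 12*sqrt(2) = (x - 3)*(x + 1)*(x + 4*sqrt(2))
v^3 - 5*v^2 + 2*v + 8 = (v - 4)*(v - 2)*(v + 1)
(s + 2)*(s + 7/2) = s^2 + 11*s/2 + 7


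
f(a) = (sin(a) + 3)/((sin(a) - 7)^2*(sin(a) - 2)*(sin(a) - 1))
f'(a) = cos(a)/((sin(a) - 7)^2*(sin(a) - 2)*(sin(a) - 1)) - (sin(a) + 3)*cos(a)/((sin(a) - 7)^2*(sin(a) - 2)*(sin(a) - 1)^2) - (sin(a) + 3)*cos(a)/((sin(a) - 7)^2*(sin(a) - 2)^2*(sin(a) - 1)) - 2*(sin(a) + 3)*cos(a)/((sin(a) - 7)^3*(sin(a) - 2)*(sin(a) - 1))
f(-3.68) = 0.12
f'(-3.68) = -0.33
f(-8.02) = 0.01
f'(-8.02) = -0.00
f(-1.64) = 0.01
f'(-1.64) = -0.00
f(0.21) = 0.05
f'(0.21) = 0.12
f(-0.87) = 0.01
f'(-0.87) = 0.01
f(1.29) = 2.67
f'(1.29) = 20.02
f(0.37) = 0.07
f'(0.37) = 0.19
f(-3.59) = 0.09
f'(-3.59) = -0.24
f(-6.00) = 0.06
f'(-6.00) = 0.14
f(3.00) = 0.04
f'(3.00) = -0.10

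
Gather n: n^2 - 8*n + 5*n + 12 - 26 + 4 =n^2 - 3*n - 10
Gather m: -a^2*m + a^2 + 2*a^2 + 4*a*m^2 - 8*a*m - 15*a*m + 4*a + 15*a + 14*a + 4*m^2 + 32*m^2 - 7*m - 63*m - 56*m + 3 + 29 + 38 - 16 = 3*a^2 + 33*a + m^2*(4*a + 36) + m*(-a^2 - 23*a - 126) + 54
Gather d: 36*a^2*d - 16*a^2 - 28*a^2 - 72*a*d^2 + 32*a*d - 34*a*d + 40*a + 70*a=-44*a^2 - 72*a*d^2 + 110*a + d*(36*a^2 - 2*a)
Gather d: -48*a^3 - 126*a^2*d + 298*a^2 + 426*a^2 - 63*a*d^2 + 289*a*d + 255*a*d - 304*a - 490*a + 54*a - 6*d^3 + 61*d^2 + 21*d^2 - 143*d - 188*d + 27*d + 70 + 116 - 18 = -48*a^3 + 724*a^2 - 740*a - 6*d^3 + d^2*(82 - 63*a) + d*(-126*a^2 + 544*a - 304) + 168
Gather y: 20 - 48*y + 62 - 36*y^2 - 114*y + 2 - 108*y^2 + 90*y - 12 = -144*y^2 - 72*y + 72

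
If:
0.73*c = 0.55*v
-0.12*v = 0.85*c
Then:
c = 0.00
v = 0.00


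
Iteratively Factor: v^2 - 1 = (v - 1)*(v + 1)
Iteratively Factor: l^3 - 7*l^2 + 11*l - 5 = (l - 1)*(l^2 - 6*l + 5) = (l - 1)^2*(l - 5)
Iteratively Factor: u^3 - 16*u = (u - 4)*(u^2 + 4*u) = u*(u - 4)*(u + 4)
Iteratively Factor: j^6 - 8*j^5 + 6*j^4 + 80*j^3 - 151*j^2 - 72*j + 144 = (j + 1)*(j^5 - 9*j^4 + 15*j^3 + 65*j^2 - 216*j + 144) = (j - 3)*(j + 1)*(j^4 - 6*j^3 - 3*j^2 + 56*j - 48) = (j - 4)*(j - 3)*(j + 1)*(j^3 - 2*j^2 - 11*j + 12) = (j - 4)*(j - 3)*(j - 1)*(j + 1)*(j^2 - j - 12) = (j - 4)^2*(j - 3)*(j - 1)*(j + 1)*(j + 3)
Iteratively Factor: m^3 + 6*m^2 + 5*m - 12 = (m + 3)*(m^2 + 3*m - 4) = (m - 1)*(m + 3)*(m + 4)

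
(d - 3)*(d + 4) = d^2 + d - 12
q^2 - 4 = (q - 2)*(q + 2)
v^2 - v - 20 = (v - 5)*(v + 4)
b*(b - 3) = b^2 - 3*b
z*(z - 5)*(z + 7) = z^3 + 2*z^2 - 35*z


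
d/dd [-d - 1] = -1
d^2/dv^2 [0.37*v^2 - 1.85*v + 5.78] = 0.740000000000000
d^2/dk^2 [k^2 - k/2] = 2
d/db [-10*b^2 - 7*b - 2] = -20*b - 7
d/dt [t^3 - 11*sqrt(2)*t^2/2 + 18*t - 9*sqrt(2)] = 3*t^2 - 11*sqrt(2)*t + 18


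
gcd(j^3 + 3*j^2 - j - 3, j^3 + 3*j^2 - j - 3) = j^3 + 3*j^2 - j - 3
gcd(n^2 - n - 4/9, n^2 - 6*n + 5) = 1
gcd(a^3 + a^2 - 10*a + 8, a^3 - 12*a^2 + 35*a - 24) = a - 1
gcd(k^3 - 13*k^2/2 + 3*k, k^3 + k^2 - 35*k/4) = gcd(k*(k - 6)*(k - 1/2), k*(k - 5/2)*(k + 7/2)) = k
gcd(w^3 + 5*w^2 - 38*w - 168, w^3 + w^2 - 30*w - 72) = w^2 - 2*w - 24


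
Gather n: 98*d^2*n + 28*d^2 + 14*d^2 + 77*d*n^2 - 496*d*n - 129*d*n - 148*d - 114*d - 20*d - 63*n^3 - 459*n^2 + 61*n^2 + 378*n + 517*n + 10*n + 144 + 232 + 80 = 42*d^2 - 282*d - 63*n^3 + n^2*(77*d - 398) + n*(98*d^2 - 625*d + 905) + 456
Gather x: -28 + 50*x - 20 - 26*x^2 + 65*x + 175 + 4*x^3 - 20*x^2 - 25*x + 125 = 4*x^3 - 46*x^2 + 90*x + 252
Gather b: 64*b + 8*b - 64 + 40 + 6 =72*b - 18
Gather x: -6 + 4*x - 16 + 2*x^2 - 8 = 2*x^2 + 4*x - 30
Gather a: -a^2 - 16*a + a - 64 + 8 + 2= -a^2 - 15*a - 54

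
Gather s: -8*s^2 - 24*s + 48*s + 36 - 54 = -8*s^2 + 24*s - 18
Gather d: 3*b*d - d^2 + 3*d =-d^2 + d*(3*b + 3)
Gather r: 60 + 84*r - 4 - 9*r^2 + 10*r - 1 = -9*r^2 + 94*r + 55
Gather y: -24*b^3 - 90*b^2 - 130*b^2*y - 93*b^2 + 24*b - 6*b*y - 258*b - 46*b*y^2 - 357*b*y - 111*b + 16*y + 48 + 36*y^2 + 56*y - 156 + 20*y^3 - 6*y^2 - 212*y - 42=-24*b^3 - 183*b^2 - 345*b + 20*y^3 + y^2*(30 - 46*b) + y*(-130*b^2 - 363*b - 140) - 150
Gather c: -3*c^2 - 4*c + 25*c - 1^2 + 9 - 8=-3*c^2 + 21*c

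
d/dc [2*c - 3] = 2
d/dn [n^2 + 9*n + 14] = 2*n + 9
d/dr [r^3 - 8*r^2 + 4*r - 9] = 3*r^2 - 16*r + 4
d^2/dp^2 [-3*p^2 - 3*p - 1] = -6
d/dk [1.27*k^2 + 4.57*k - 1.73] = 2.54*k + 4.57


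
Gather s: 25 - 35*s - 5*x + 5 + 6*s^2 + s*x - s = 6*s^2 + s*(x - 36) - 5*x + 30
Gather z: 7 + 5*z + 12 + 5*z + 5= 10*z + 24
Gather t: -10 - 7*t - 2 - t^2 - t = -t^2 - 8*t - 12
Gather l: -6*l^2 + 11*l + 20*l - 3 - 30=-6*l^2 + 31*l - 33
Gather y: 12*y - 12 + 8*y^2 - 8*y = 8*y^2 + 4*y - 12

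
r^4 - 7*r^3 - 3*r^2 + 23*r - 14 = (r - 7)*(r - 1)^2*(r + 2)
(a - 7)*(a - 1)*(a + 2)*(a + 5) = a^4 - a^3 - 39*a^2 - 31*a + 70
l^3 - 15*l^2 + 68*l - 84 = (l - 7)*(l - 6)*(l - 2)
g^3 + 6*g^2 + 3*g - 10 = (g - 1)*(g + 2)*(g + 5)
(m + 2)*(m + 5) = m^2 + 7*m + 10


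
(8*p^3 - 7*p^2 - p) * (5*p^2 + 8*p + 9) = 40*p^5 + 29*p^4 + 11*p^3 - 71*p^2 - 9*p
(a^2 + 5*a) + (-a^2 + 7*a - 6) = 12*a - 6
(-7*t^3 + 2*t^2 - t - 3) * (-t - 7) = 7*t^4 + 47*t^3 - 13*t^2 + 10*t + 21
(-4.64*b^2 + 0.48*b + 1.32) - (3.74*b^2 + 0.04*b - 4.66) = -8.38*b^2 + 0.44*b + 5.98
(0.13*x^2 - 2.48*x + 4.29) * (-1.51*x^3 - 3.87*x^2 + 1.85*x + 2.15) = -0.1963*x^5 + 3.2417*x^4 + 3.3602*x^3 - 20.9108*x^2 + 2.6045*x + 9.2235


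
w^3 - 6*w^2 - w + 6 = (w - 6)*(w - 1)*(w + 1)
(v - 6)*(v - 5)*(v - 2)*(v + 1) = v^4 - 12*v^3 + 39*v^2 - 8*v - 60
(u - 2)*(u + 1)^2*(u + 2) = u^4 + 2*u^3 - 3*u^2 - 8*u - 4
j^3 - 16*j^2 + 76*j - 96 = (j - 8)*(j - 6)*(j - 2)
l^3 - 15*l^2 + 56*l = l*(l - 8)*(l - 7)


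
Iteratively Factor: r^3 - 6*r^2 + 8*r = (r - 4)*(r^2 - 2*r) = (r - 4)*(r - 2)*(r)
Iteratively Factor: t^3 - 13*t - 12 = (t - 4)*(t^2 + 4*t + 3) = (t - 4)*(t + 1)*(t + 3)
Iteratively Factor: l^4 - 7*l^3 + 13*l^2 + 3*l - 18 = (l - 3)*(l^3 - 4*l^2 + l + 6) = (l - 3)*(l - 2)*(l^2 - 2*l - 3) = (l - 3)^2*(l - 2)*(l + 1)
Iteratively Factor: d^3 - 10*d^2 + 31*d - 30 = (d - 5)*(d^2 - 5*d + 6) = (d - 5)*(d - 2)*(d - 3)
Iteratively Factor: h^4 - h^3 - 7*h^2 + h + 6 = (h + 1)*(h^3 - 2*h^2 - 5*h + 6) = (h + 1)*(h + 2)*(h^2 - 4*h + 3) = (h - 3)*(h + 1)*(h + 2)*(h - 1)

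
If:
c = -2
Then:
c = -2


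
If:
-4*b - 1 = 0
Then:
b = -1/4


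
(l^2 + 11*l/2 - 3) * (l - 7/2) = l^3 + 2*l^2 - 89*l/4 + 21/2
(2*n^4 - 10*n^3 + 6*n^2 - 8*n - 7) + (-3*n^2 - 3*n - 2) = 2*n^4 - 10*n^3 + 3*n^2 - 11*n - 9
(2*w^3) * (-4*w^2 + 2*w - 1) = -8*w^5 + 4*w^4 - 2*w^3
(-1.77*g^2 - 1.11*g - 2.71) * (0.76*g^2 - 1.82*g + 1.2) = -1.3452*g^4 + 2.3778*g^3 - 2.1634*g^2 + 3.6002*g - 3.252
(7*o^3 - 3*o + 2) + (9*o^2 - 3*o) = 7*o^3 + 9*o^2 - 6*o + 2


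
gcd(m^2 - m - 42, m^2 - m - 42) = m^2 - m - 42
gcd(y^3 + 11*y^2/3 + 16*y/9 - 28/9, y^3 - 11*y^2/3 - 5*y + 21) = y + 7/3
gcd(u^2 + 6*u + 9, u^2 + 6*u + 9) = u^2 + 6*u + 9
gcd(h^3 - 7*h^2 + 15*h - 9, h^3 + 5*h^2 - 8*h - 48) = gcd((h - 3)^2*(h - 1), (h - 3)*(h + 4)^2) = h - 3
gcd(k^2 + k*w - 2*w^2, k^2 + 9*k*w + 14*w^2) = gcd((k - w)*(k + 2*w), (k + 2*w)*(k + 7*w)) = k + 2*w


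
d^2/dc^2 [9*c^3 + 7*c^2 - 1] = 54*c + 14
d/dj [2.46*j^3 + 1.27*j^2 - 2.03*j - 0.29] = 7.38*j^2 + 2.54*j - 2.03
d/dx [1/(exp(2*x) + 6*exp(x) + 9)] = 2*(-exp(x) - 3)*exp(x)/(exp(2*x) + 6*exp(x) + 9)^2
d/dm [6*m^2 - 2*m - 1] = 12*m - 2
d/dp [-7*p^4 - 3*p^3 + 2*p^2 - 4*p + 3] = -28*p^3 - 9*p^2 + 4*p - 4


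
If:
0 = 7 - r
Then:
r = 7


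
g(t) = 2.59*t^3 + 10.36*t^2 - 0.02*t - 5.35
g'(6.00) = 404.02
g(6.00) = 926.93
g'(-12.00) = 870.22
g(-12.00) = -2988.79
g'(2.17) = 81.53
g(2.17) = 69.86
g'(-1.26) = -13.79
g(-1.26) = 5.94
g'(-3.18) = 12.66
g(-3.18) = 16.19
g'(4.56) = 256.03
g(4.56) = 455.56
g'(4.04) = 210.51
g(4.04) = 334.44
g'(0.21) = 4.67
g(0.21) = -4.87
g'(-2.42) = -4.66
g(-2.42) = 18.66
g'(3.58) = 173.74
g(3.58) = 246.19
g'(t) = 7.77*t^2 + 20.72*t - 0.02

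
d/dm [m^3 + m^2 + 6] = m*(3*m + 2)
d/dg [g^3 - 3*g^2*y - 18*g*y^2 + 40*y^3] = 3*g^2 - 6*g*y - 18*y^2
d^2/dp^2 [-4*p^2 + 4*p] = -8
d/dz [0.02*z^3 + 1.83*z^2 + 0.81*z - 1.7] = 0.06*z^2 + 3.66*z + 0.81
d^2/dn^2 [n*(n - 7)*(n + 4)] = 6*n - 6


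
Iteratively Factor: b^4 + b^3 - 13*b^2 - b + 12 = (b - 3)*(b^3 + 4*b^2 - b - 4) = (b - 3)*(b + 1)*(b^2 + 3*b - 4) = (b - 3)*(b + 1)*(b + 4)*(b - 1)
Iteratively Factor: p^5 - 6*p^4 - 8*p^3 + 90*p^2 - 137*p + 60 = (p - 1)*(p^4 - 5*p^3 - 13*p^2 + 77*p - 60) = (p - 5)*(p - 1)*(p^3 - 13*p + 12) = (p - 5)*(p - 1)^2*(p^2 + p - 12) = (p - 5)*(p - 1)^2*(p + 4)*(p - 3)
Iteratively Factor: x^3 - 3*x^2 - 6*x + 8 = (x + 2)*(x^2 - 5*x + 4) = (x - 1)*(x + 2)*(x - 4)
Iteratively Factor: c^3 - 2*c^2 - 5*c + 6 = (c - 3)*(c^2 + c - 2) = (c - 3)*(c + 2)*(c - 1)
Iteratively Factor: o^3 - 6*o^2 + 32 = (o - 4)*(o^2 - 2*o - 8) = (o - 4)*(o + 2)*(o - 4)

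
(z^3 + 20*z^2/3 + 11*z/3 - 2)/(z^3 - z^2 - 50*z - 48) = (z - 1/3)/(z - 8)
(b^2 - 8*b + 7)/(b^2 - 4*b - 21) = (b - 1)/(b + 3)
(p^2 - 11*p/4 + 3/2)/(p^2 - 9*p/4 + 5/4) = (4*p^2 - 11*p + 6)/(4*p^2 - 9*p + 5)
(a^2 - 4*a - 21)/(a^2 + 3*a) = (a - 7)/a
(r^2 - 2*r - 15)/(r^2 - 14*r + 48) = (r^2 - 2*r - 15)/(r^2 - 14*r + 48)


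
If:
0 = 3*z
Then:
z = 0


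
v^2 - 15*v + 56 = (v - 8)*(v - 7)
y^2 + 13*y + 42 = (y + 6)*(y + 7)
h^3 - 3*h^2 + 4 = (h - 2)^2*(h + 1)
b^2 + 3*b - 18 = (b - 3)*(b + 6)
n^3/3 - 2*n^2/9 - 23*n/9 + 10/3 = (n/3 + 1)*(n - 2)*(n - 5/3)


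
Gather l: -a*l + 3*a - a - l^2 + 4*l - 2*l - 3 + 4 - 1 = 2*a - l^2 + l*(2 - a)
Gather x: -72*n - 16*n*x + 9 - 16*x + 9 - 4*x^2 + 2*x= -72*n - 4*x^2 + x*(-16*n - 14) + 18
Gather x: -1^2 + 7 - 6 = 0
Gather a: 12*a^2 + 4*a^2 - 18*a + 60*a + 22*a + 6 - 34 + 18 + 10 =16*a^2 + 64*a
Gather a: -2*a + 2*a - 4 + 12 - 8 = 0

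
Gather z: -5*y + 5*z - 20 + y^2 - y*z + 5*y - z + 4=y^2 + z*(4 - y) - 16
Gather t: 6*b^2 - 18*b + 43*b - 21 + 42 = 6*b^2 + 25*b + 21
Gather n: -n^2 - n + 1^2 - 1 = -n^2 - n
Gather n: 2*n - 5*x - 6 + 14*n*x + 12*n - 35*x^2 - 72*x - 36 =n*(14*x + 14) - 35*x^2 - 77*x - 42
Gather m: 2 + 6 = 8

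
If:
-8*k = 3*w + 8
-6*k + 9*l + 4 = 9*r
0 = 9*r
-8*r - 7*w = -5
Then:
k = -71/56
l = -325/252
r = 0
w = 5/7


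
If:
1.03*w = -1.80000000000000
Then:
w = -1.75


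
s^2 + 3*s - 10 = (s - 2)*(s + 5)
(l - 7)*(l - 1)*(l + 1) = l^3 - 7*l^2 - l + 7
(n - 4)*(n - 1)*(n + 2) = n^3 - 3*n^2 - 6*n + 8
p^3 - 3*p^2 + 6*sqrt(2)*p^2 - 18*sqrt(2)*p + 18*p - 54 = (p - 3)*(p + 3*sqrt(2))^2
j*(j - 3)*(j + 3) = j^3 - 9*j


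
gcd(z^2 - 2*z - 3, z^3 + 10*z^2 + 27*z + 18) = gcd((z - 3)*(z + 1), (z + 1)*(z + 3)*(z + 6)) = z + 1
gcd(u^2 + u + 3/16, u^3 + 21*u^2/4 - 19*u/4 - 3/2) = u + 1/4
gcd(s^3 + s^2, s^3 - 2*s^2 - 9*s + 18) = 1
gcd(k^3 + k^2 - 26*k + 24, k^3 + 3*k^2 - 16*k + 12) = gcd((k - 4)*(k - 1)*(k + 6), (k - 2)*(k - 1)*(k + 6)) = k^2 + 5*k - 6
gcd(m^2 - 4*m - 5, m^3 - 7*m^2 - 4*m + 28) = 1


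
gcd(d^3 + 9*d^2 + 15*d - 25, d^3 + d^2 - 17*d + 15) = d^2 + 4*d - 5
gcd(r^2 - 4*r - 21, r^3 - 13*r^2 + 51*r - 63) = r - 7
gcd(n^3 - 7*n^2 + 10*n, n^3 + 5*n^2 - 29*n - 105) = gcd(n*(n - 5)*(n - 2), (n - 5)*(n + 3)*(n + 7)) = n - 5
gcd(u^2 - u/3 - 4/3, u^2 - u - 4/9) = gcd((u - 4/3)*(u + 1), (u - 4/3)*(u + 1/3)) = u - 4/3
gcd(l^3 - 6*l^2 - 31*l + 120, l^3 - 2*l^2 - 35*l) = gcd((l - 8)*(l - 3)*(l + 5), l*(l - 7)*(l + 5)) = l + 5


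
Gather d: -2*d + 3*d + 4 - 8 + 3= d - 1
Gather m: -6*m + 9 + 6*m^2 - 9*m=6*m^2 - 15*m + 9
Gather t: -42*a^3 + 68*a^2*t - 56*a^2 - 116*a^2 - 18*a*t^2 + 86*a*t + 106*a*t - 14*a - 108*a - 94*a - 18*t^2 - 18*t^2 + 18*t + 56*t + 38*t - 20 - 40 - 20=-42*a^3 - 172*a^2 - 216*a + t^2*(-18*a - 36) + t*(68*a^2 + 192*a + 112) - 80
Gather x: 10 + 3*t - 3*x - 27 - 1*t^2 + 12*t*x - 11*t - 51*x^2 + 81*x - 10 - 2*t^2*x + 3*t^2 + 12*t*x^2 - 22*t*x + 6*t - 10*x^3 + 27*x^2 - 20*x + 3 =2*t^2 - 2*t - 10*x^3 + x^2*(12*t - 24) + x*(-2*t^2 - 10*t + 58) - 24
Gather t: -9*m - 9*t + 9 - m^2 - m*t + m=-m^2 - 8*m + t*(-m - 9) + 9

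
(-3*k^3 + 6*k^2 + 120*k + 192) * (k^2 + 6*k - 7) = -3*k^5 - 12*k^4 + 177*k^3 + 870*k^2 + 312*k - 1344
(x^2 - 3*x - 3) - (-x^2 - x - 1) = 2*x^2 - 2*x - 2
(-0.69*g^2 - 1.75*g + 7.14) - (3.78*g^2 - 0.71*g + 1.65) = -4.47*g^2 - 1.04*g + 5.49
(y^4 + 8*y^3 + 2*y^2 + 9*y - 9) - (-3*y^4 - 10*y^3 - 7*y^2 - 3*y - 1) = 4*y^4 + 18*y^3 + 9*y^2 + 12*y - 8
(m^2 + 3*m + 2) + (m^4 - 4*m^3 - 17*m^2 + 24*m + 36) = m^4 - 4*m^3 - 16*m^2 + 27*m + 38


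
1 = 1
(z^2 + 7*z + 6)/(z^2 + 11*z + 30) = (z + 1)/(z + 5)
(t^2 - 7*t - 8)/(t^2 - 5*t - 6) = (t - 8)/(t - 6)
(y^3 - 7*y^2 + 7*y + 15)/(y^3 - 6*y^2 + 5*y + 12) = (y - 5)/(y - 4)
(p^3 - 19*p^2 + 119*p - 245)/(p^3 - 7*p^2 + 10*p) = (p^2 - 14*p + 49)/(p*(p - 2))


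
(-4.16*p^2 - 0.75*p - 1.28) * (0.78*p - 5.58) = -3.2448*p^3 + 22.6278*p^2 + 3.1866*p + 7.1424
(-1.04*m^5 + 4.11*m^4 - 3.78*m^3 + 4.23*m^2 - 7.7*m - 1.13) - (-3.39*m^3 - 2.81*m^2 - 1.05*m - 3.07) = -1.04*m^5 + 4.11*m^4 - 0.39*m^3 + 7.04*m^2 - 6.65*m + 1.94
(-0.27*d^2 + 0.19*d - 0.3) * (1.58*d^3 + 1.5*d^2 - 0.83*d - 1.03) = -0.4266*d^5 - 0.1048*d^4 + 0.0351*d^3 - 0.3296*d^2 + 0.0533*d + 0.309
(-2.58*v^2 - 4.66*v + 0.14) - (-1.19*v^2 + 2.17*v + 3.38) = -1.39*v^2 - 6.83*v - 3.24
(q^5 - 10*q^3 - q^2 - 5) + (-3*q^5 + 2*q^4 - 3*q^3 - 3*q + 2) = -2*q^5 + 2*q^4 - 13*q^3 - q^2 - 3*q - 3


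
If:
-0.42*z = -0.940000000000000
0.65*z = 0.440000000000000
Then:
No Solution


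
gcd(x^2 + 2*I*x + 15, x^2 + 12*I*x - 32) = 1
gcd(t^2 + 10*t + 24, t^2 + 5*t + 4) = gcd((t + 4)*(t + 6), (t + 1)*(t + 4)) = t + 4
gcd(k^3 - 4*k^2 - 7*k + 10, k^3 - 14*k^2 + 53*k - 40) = k^2 - 6*k + 5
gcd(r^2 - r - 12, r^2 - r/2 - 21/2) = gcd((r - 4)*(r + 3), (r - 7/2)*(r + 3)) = r + 3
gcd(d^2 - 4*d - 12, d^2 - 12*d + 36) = d - 6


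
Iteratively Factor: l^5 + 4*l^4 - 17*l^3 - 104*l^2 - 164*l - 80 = (l + 1)*(l^4 + 3*l^3 - 20*l^2 - 84*l - 80) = (l - 5)*(l + 1)*(l^3 + 8*l^2 + 20*l + 16) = (l - 5)*(l + 1)*(l + 2)*(l^2 + 6*l + 8) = (l - 5)*(l + 1)*(l + 2)^2*(l + 4)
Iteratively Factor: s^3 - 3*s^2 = (s)*(s^2 - 3*s) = s*(s - 3)*(s)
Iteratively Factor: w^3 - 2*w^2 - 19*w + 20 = (w + 4)*(w^2 - 6*w + 5) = (w - 1)*(w + 4)*(w - 5)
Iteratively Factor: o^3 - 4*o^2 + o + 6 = (o - 3)*(o^2 - o - 2) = (o - 3)*(o - 2)*(o + 1)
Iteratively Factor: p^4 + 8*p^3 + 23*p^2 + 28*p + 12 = (p + 3)*(p^3 + 5*p^2 + 8*p + 4) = (p + 2)*(p + 3)*(p^2 + 3*p + 2) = (p + 1)*(p + 2)*(p + 3)*(p + 2)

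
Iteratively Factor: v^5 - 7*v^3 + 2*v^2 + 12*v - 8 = (v + 2)*(v^4 - 2*v^3 - 3*v^2 + 8*v - 4) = (v - 1)*(v + 2)*(v^3 - v^2 - 4*v + 4) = (v - 1)*(v + 2)^2*(v^2 - 3*v + 2) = (v - 2)*(v - 1)*(v + 2)^2*(v - 1)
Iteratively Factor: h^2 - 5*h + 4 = (h - 1)*(h - 4)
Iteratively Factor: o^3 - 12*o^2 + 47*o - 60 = (o - 5)*(o^2 - 7*o + 12) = (o - 5)*(o - 4)*(o - 3)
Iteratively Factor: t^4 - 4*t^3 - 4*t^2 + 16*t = (t - 2)*(t^3 - 2*t^2 - 8*t) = (t - 4)*(t - 2)*(t^2 + 2*t) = t*(t - 4)*(t - 2)*(t + 2)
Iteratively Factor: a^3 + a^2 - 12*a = (a)*(a^2 + a - 12) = a*(a + 4)*(a - 3)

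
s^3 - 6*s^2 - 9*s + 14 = (s - 7)*(s - 1)*(s + 2)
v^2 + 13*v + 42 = (v + 6)*(v + 7)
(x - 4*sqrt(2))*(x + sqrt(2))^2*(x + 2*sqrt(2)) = x^4 - 22*x^2 - 36*sqrt(2)*x - 32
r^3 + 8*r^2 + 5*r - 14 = (r - 1)*(r + 2)*(r + 7)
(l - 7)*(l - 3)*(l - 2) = l^3 - 12*l^2 + 41*l - 42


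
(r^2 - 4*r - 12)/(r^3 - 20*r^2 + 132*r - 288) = (r + 2)/(r^2 - 14*r + 48)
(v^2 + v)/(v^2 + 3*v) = (v + 1)/(v + 3)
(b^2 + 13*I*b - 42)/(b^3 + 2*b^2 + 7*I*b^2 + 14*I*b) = (b + 6*I)/(b*(b + 2))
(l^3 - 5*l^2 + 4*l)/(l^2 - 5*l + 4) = l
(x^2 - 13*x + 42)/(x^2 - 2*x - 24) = (x - 7)/(x + 4)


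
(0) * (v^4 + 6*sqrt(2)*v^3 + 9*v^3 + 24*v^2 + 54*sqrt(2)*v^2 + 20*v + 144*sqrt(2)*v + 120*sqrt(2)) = 0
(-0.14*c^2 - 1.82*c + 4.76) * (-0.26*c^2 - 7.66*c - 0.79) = 0.0364*c^4 + 1.5456*c^3 + 12.8142*c^2 - 35.0238*c - 3.7604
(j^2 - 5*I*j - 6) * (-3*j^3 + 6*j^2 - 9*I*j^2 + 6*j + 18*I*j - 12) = -3*j^5 + 6*j^4 + 6*I*j^4 - 21*j^3 - 12*I*j^3 + 42*j^2 + 24*I*j^2 - 36*j - 48*I*j + 72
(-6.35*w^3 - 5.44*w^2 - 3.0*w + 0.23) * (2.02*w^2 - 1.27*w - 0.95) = -12.827*w^5 - 2.9243*w^4 + 6.8813*w^3 + 9.4426*w^2 + 2.5579*w - 0.2185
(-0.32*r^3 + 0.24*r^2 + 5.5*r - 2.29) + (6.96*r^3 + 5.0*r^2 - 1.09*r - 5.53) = 6.64*r^3 + 5.24*r^2 + 4.41*r - 7.82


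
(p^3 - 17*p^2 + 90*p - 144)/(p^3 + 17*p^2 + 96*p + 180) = (p^3 - 17*p^2 + 90*p - 144)/(p^3 + 17*p^2 + 96*p + 180)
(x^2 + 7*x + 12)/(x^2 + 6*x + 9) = (x + 4)/(x + 3)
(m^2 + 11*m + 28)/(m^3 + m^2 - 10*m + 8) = (m + 7)/(m^2 - 3*m + 2)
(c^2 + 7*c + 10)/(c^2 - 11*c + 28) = (c^2 + 7*c + 10)/(c^2 - 11*c + 28)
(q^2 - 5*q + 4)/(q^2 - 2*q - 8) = (q - 1)/(q + 2)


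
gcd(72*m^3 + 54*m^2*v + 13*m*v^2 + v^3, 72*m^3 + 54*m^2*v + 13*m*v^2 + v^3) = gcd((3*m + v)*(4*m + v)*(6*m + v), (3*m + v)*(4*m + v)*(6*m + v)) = 72*m^3 + 54*m^2*v + 13*m*v^2 + v^3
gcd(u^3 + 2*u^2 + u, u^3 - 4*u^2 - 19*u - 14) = u + 1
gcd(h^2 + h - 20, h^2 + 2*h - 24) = h - 4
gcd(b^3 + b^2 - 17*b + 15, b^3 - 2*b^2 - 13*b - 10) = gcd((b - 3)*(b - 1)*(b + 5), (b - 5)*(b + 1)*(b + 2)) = 1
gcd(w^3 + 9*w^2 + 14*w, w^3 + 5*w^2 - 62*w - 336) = w + 7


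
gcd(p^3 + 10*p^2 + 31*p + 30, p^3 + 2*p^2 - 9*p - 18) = p^2 + 5*p + 6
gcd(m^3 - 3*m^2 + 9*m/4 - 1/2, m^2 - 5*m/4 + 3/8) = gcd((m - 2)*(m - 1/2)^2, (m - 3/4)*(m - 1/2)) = m - 1/2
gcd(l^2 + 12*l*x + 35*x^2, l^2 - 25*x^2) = l + 5*x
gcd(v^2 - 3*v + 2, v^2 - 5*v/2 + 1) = v - 2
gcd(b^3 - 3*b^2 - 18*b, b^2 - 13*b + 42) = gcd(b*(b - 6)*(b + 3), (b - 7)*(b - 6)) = b - 6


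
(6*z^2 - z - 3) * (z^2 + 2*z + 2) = 6*z^4 + 11*z^3 + 7*z^2 - 8*z - 6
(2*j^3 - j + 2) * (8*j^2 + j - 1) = 16*j^5 + 2*j^4 - 10*j^3 + 15*j^2 + 3*j - 2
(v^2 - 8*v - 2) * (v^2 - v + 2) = v^4 - 9*v^3 + 8*v^2 - 14*v - 4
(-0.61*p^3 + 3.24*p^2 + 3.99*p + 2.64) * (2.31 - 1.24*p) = 0.7564*p^4 - 5.4267*p^3 + 2.5368*p^2 + 5.9433*p + 6.0984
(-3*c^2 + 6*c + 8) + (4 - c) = -3*c^2 + 5*c + 12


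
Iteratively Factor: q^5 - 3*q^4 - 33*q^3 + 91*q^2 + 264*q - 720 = (q - 3)*(q^4 - 33*q^2 - 8*q + 240) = (q - 3)^2*(q^3 + 3*q^2 - 24*q - 80) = (q - 3)^2*(q + 4)*(q^2 - q - 20) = (q - 3)^2*(q + 4)^2*(q - 5)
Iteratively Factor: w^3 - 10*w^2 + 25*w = (w)*(w^2 - 10*w + 25) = w*(w - 5)*(w - 5)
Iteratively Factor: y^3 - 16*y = (y)*(y^2 - 16) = y*(y - 4)*(y + 4)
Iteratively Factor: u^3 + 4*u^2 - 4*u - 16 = (u + 4)*(u^2 - 4) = (u - 2)*(u + 4)*(u + 2)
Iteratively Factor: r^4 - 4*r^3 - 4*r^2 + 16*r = (r - 2)*(r^3 - 2*r^2 - 8*r) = (r - 4)*(r - 2)*(r^2 + 2*r) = (r - 4)*(r - 2)*(r + 2)*(r)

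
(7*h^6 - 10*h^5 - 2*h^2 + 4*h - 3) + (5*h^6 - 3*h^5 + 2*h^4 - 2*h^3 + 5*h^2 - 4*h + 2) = 12*h^6 - 13*h^5 + 2*h^4 - 2*h^3 + 3*h^2 - 1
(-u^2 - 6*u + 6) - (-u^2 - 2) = 8 - 6*u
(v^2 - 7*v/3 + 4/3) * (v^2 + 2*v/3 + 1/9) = v^4 - 5*v^3/3 - v^2/9 + 17*v/27 + 4/27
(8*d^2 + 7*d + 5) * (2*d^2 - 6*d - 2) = 16*d^4 - 34*d^3 - 48*d^2 - 44*d - 10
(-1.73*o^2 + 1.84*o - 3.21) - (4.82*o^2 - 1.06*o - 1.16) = -6.55*o^2 + 2.9*o - 2.05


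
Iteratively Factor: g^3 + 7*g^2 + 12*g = (g + 3)*(g^2 + 4*g) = g*(g + 3)*(g + 4)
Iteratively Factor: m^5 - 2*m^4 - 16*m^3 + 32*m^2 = (m - 2)*(m^4 - 16*m^2) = m*(m - 2)*(m^3 - 16*m) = m^2*(m - 2)*(m^2 - 16) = m^2*(m - 4)*(m - 2)*(m + 4)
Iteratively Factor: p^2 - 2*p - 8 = (p - 4)*(p + 2)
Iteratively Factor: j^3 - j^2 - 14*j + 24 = (j + 4)*(j^2 - 5*j + 6) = (j - 3)*(j + 4)*(j - 2)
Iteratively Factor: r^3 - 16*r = (r - 4)*(r^2 + 4*r) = r*(r - 4)*(r + 4)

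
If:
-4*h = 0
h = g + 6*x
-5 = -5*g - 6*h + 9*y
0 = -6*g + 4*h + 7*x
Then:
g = 0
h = 0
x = 0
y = -5/9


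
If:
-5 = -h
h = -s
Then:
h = 5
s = -5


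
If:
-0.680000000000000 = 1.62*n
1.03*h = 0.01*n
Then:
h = -0.00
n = -0.42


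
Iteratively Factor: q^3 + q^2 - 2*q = (q + 2)*(q^2 - q) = (q - 1)*(q + 2)*(q)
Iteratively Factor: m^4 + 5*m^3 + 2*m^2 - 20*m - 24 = (m + 2)*(m^3 + 3*m^2 - 4*m - 12) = (m + 2)^2*(m^2 + m - 6) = (m - 2)*(m + 2)^2*(m + 3)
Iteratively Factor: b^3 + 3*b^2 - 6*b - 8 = (b + 1)*(b^2 + 2*b - 8) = (b - 2)*(b + 1)*(b + 4)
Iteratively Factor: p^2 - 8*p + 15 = (p - 3)*(p - 5)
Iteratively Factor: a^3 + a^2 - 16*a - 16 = (a + 1)*(a^2 - 16) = (a + 1)*(a + 4)*(a - 4)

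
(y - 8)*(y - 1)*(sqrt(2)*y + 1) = sqrt(2)*y^3 - 9*sqrt(2)*y^2 + y^2 - 9*y + 8*sqrt(2)*y + 8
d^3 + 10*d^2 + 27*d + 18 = (d + 1)*(d + 3)*(d + 6)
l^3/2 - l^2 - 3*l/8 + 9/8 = (l/2 + 1/2)*(l - 3/2)^2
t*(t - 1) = t^2 - t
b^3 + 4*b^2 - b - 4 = (b - 1)*(b + 1)*(b + 4)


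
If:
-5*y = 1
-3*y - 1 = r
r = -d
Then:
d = 2/5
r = -2/5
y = -1/5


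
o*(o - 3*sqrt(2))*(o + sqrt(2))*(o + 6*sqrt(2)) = o^4 + 4*sqrt(2)*o^3 - 30*o^2 - 36*sqrt(2)*o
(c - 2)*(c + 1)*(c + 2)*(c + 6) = c^4 + 7*c^3 + 2*c^2 - 28*c - 24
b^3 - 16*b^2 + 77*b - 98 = (b - 7)^2*(b - 2)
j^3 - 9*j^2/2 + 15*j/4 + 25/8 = (j - 5/2)^2*(j + 1/2)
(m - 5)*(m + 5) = m^2 - 25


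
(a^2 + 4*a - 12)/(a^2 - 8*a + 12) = (a + 6)/(a - 6)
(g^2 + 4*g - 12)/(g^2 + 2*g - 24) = (g - 2)/(g - 4)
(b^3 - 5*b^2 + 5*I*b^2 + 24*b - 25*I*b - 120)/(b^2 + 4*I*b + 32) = (b^2 - b*(5 + 3*I) + 15*I)/(b - 4*I)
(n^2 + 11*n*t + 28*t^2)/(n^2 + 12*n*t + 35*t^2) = (n + 4*t)/(n + 5*t)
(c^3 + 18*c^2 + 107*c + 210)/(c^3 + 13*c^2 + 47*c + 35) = (c + 6)/(c + 1)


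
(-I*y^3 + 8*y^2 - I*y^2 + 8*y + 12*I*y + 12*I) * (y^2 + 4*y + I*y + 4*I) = -I*y^5 + 9*y^4 - 5*I*y^4 + 45*y^3 + 16*I*y^3 + 24*y^2 + 100*I*y^2 - 60*y + 80*I*y - 48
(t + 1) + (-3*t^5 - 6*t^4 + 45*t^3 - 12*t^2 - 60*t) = -3*t^5 - 6*t^4 + 45*t^3 - 12*t^2 - 59*t + 1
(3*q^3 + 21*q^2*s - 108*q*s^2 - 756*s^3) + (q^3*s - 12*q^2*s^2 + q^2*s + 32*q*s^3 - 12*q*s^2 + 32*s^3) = q^3*s + 3*q^3 - 12*q^2*s^2 + 22*q^2*s + 32*q*s^3 - 120*q*s^2 - 724*s^3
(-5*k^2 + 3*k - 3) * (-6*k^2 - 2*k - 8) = 30*k^4 - 8*k^3 + 52*k^2 - 18*k + 24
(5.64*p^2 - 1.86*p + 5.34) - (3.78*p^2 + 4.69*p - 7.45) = 1.86*p^2 - 6.55*p + 12.79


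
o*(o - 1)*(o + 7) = o^3 + 6*o^2 - 7*o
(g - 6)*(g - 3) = g^2 - 9*g + 18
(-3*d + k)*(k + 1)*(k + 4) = -3*d*k^2 - 15*d*k - 12*d + k^3 + 5*k^2 + 4*k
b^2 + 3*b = b*(b + 3)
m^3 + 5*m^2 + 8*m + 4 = (m + 1)*(m + 2)^2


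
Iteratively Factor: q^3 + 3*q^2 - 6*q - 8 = (q + 1)*(q^2 + 2*q - 8) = (q + 1)*(q + 4)*(q - 2)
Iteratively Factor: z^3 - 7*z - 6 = (z + 2)*(z^2 - 2*z - 3) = (z + 1)*(z + 2)*(z - 3)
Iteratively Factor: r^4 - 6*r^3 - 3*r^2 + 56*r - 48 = (r - 4)*(r^3 - 2*r^2 - 11*r + 12) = (r - 4)^2*(r^2 + 2*r - 3) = (r - 4)^2*(r - 1)*(r + 3)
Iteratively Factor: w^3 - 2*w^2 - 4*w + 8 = (w + 2)*(w^2 - 4*w + 4) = (w - 2)*(w + 2)*(w - 2)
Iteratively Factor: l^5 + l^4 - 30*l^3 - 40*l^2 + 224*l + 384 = (l + 3)*(l^4 - 2*l^3 - 24*l^2 + 32*l + 128) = (l + 3)*(l + 4)*(l^3 - 6*l^2 + 32) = (l + 2)*(l + 3)*(l + 4)*(l^2 - 8*l + 16) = (l - 4)*(l + 2)*(l + 3)*(l + 4)*(l - 4)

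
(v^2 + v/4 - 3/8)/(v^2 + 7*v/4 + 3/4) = (v - 1/2)/(v + 1)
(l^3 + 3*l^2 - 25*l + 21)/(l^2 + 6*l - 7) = l - 3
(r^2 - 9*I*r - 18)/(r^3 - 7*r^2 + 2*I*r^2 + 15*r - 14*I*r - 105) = (r - 6*I)/(r^2 + r*(-7 + 5*I) - 35*I)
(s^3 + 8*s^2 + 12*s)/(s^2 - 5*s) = (s^2 + 8*s + 12)/(s - 5)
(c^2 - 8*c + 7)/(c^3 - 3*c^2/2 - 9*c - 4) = 2*(-c^2 + 8*c - 7)/(-2*c^3 + 3*c^2 + 18*c + 8)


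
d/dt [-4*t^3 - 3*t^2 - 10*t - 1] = -12*t^2 - 6*t - 10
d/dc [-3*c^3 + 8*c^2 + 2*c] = -9*c^2 + 16*c + 2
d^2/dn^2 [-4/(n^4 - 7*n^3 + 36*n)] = 8*(3*n^2*(2*n - 7)*(n^3 - 7*n^2 + 36) - (4*n^3 - 21*n^2 + 36)^2)/(n^3*(n^3 - 7*n^2 + 36)^3)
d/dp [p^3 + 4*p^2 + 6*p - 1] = 3*p^2 + 8*p + 6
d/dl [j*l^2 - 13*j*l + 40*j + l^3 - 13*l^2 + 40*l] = 2*j*l - 13*j + 3*l^2 - 26*l + 40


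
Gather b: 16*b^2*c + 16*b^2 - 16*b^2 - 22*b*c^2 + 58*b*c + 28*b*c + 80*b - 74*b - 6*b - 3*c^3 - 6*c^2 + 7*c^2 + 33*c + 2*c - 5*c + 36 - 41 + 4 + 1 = 16*b^2*c + b*(-22*c^2 + 86*c) - 3*c^3 + c^2 + 30*c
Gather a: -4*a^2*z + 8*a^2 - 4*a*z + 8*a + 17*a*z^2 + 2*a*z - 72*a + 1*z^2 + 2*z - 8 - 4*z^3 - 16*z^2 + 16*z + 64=a^2*(8 - 4*z) + a*(17*z^2 - 2*z - 64) - 4*z^3 - 15*z^2 + 18*z + 56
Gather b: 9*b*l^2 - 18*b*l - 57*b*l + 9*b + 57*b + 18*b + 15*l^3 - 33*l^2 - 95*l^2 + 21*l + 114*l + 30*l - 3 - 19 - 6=b*(9*l^2 - 75*l + 84) + 15*l^3 - 128*l^2 + 165*l - 28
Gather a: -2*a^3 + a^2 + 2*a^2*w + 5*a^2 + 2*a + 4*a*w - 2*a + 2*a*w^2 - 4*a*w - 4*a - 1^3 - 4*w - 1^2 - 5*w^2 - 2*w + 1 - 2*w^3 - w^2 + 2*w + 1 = -2*a^3 + a^2*(2*w + 6) + a*(2*w^2 - 4) - 2*w^3 - 6*w^2 - 4*w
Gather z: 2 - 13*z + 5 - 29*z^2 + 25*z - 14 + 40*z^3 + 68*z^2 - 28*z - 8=40*z^3 + 39*z^2 - 16*z - 15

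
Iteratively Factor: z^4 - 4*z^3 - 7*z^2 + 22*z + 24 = (z + 2)*(z^3 - 6*z^2 + 5*z + 12) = (z - 3)*(z + 2)*(z^2 - 3*z - 4) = (z - 4)*(z - 3)*(z + 2)*(z + 1)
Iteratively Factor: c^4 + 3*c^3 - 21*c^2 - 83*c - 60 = (c + 1)*(c^3 + 2*c^2 - 23*c - 60) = (c + 1)*(c + 3)*(c^2 - c - 20) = (c + 1)*(c + 3)*(c + 4)*(c - 5)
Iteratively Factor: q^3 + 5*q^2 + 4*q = (q + 1)*(q^2 + 4*q) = (q + 1)*(q + 4)*(q)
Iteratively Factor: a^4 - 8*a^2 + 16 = (a - 2)*(a^3 + 2*a^2 - 4*a - 8) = (a - 2)^2*(a^2 + 4*a + 4) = (a - 2)^2*(a + 2)*(a + 2)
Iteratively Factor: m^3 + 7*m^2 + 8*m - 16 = (m + 4)*(m^2 + 3*m - 4) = (m + 4)^2*(m - 1)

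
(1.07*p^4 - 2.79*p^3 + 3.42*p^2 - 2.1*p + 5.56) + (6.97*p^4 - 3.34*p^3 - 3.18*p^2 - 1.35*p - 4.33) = 8.04*p^4 - 6.13*p^3 + 0.24*p^2 - 3.45*p + 1.23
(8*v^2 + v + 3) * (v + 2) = 8*v^3 + 17*v^2 + 5*v + 6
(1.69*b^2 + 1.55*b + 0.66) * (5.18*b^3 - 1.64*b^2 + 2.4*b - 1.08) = 8.7542*b^5 + 5.2574*b^4 + 4.9328*b^3 + 0.812399999999999*b^2 - 0.0900000000000001*b - 0.7128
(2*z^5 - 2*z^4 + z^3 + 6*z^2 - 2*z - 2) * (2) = 4*z^5 - 4*z^4 + 2*z^3 + 12*z^2 - 4*z - 4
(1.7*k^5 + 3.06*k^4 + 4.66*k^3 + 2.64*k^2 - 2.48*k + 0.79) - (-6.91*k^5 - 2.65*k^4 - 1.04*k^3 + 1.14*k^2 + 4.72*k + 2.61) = 8.61*k^5 + 5.71*k^4 + 5.7*k^3 + 1.5*k^2 - 7.2*k - 1.82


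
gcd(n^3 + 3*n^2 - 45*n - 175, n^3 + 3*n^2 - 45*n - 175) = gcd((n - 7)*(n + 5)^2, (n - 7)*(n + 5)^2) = n^3 + 3*n^2 - 45*n - 175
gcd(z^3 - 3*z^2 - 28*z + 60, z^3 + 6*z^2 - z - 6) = 1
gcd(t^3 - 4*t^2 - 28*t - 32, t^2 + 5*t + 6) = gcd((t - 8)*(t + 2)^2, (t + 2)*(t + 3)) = t + 2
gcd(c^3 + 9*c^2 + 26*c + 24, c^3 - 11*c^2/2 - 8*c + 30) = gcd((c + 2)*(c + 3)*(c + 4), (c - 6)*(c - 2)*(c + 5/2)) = 1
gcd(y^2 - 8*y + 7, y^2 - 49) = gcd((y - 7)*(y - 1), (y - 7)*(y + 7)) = y - 7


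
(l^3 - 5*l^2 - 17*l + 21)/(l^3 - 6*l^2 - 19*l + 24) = (l - 7)/(l - 8)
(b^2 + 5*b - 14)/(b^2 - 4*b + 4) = (b + 7)/(b - 2)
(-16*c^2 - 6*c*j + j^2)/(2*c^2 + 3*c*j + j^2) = (-8*c + j)/(c + j)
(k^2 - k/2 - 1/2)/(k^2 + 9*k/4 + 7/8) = 4*(k - 1)/(4*k + 7)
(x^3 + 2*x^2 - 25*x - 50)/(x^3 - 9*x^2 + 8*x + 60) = (x + 5)/(x - 6)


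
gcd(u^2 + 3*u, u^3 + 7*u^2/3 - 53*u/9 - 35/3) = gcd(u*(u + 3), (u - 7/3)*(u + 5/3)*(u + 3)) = u + 3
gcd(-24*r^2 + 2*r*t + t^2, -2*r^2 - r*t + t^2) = 1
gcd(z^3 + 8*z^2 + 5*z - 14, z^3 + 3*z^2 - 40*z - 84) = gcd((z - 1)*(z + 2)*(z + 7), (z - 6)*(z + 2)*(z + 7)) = z^2 + 9*z + 14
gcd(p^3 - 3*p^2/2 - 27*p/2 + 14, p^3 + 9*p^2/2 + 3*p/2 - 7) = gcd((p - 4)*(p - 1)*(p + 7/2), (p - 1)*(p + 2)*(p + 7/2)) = p^2 + 5*p/2 - 7/2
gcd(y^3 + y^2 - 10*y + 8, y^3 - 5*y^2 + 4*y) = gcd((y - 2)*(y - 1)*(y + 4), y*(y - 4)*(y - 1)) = y - 1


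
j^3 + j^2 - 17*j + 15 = (j - 3)*(j - 1)*(j + 5)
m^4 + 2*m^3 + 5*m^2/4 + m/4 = m*(m + 1/2)^2*(m + 1)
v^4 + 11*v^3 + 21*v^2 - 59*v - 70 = (v - 2)*(v + 1)*(v + 5)*(v + 7)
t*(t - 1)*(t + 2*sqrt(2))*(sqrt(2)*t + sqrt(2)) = sqrt(2)*t^4 + 4*t^3 - sqrt(2)*t^2 - 4*t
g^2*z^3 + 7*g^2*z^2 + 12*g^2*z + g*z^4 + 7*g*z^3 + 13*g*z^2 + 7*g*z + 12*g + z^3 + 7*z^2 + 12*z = (g + z)*(z + 3)*(z + 4)*(g*z + 1)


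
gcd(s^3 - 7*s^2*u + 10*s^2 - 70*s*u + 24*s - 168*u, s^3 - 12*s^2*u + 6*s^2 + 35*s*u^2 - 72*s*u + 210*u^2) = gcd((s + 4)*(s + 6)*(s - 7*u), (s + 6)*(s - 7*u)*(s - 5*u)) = s^2 - 7*s*u + 6*s - 42*u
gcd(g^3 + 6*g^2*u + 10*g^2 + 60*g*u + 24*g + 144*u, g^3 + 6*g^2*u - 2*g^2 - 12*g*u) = g + 6*u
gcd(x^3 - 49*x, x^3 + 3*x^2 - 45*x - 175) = x - 7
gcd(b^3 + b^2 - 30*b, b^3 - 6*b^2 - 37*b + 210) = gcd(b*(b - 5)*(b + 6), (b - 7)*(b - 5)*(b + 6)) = b^2 + b - 30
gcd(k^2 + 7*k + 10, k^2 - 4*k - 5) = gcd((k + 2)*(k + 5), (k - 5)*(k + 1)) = 1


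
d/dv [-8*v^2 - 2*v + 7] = -16*v - 2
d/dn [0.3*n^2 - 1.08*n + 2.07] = 0.6*n - 1.08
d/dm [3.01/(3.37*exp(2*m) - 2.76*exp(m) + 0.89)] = (8.3076 - 20.2874*exp(m))*exp(m)/(3.37*exp(2*m) - 2.76*exp(m) + 0.89)^2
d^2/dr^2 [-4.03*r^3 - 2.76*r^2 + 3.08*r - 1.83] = -24.18*r - 5.52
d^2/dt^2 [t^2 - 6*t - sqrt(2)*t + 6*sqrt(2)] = 2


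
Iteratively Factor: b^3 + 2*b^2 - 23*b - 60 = (b - 5)*(b^2 + 7*b + 12) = (b - 5)*(b + 3)*(b + 4)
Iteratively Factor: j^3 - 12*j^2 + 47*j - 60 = (j - 4)*(j^2 - 8*j + 15) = (j - 5)*(j - 4)*(j - 3)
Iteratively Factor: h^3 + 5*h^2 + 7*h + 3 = (h + 1)*(h^2 + 4*h + 3) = (h + 1)^2*(h + 3)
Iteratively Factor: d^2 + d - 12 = (d + 4)*(d - 3)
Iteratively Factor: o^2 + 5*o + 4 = (o + 4)*(o + 1)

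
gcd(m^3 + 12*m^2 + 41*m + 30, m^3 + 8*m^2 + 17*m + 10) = m^2 + 6*m + 5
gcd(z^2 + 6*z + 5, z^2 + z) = z + 1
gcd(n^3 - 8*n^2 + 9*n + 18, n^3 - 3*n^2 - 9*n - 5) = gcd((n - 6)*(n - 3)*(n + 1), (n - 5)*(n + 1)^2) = n + 1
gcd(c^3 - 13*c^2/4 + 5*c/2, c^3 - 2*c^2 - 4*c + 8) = c - 2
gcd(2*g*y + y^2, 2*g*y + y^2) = 2*g*y + y^2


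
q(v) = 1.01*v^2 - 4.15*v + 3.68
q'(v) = 2.02*v - 4.15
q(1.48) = -0.25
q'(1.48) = -1.16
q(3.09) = 0.50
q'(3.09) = 2.09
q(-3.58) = 31.48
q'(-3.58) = -11.38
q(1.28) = 0.02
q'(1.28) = -1.56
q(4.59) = 5.91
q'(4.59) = 5.12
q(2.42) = -0.45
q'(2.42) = 0.74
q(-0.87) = 8.05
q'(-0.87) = -5.91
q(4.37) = 4.83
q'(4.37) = 4.68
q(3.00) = 0.32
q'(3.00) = 1.91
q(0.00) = 3.68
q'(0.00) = -4.15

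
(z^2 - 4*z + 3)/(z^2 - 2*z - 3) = (z - 1)/(z + 1)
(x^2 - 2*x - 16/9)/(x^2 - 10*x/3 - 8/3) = (x - 8/3)/(x - 4)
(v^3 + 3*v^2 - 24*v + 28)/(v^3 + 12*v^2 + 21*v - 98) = (v - 2)/(v + 7)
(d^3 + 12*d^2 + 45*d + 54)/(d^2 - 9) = (d^2 + 9*d + 18)/(d - 3)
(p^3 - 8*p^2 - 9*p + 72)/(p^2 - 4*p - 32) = (p^2 - 9)/(p + 4)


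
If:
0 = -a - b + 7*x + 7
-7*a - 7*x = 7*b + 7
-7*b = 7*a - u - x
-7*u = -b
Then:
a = -7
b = 7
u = 1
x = -1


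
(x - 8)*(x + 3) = x^2 - 5*x - 24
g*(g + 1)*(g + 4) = g^3 + 5*g^2 + 4*g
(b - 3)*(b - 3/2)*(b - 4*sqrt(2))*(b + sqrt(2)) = b^4 - 9*b^3/2 - 3*sqrt(2)*b^3 - 7*b^2/2 + 27*sqrt(2)*b^2/2 - 27*sqrt(2)*b/2 + 36*b - 36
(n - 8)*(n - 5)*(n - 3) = n^3 - 16*n^2 + 79*n - 120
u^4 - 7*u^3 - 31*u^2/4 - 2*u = u*(u - 8)*(u + 1/2)^2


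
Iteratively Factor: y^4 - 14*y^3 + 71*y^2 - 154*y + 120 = (y - 5)*(y^3 - 9*y^2 + 26*y - 24) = (y - 5)*(y - 2)*(y^2 - 7*y + 12) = (y - 5)*(y - 4)*(y - 2)*(y - 3)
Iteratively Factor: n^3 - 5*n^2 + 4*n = (n - 4)*(n^2 - n) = (n - 4)*(n - 1)*(n)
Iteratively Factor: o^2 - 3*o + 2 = (o - 2)*(o - 1)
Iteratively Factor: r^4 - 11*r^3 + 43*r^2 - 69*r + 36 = (r - 3)*(r^3 - 8*r^2 + 19*r - 12) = (r - 3)*(r - 1)*(r^2 - 7*r + 12) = (r - 3)^2*(r - 1)*(r - 4)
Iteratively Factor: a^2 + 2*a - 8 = (a + 4)*(a - 2)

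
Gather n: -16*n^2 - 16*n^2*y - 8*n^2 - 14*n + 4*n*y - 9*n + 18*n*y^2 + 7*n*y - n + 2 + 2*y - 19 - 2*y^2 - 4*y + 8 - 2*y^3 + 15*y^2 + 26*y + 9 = n^2*(-16*y - 24) + n*(18*y^2 + 11*y - 24) - 2*y^3 + 13*y^2 + 24*y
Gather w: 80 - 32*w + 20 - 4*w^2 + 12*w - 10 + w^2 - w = -3*w^2 - 21*w + 90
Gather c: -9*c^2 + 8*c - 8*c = -9*c^2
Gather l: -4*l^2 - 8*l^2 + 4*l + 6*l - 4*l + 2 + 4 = -12*l^2 + 6*l + 6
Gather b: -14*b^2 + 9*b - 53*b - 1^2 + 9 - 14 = -14*b^2 - 44*b - 6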